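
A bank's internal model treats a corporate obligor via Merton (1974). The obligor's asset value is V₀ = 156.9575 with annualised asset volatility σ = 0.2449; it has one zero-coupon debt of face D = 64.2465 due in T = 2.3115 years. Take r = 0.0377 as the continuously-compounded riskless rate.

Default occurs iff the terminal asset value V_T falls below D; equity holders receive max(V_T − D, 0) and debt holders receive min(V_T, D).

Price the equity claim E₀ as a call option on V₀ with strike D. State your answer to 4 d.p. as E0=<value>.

E0=98.1191

d₁ = [ln(V₀/D) + (r + σ²/2)T] / (σ√T)
   = [ln(156.9575/64.2465) + (0.0377 + 0.5·0.2449²)·2.3115] / (0.2449·√2.3115)
   = [0.893248 + 0.156461] / 0.372337 = 2.819246
d₂ = d₁ − σ√T = 2.819246 − 0.372337 = 2.446910
N(d₁) = 0.997593,  N(d₂) = 0.992796,  e^(−rT) = 0.916546
E₀ = V₀·N(d₁) − D·e^(−rT)·N(d₂)
   = 156.9575·0.997593 − 64.2465·0.916546·0.992796 = 98.119116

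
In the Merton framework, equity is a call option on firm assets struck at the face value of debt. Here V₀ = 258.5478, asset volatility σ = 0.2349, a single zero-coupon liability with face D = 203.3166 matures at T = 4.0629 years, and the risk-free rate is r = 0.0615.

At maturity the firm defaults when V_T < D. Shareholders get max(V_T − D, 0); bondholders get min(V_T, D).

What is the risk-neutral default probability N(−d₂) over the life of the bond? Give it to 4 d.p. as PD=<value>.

d₁ = [ln(V₀/D) + (r + σ²/2)T] / (σ√T)
   = [ln(258.5478/203.3166) + (0.0615 + 0.5·0.2349²)·4.0629] / (0.2349·√4.0629)
   = [0.240316 + 0.361960] / 0.473479 = 1.272021
d₂ = d₁ − σ√T = 1.272021 − 0.473479 = 0.798542
risk-neutral PD = N(−d₂) = N(-0.798542) = 0.212278

PD=0.2123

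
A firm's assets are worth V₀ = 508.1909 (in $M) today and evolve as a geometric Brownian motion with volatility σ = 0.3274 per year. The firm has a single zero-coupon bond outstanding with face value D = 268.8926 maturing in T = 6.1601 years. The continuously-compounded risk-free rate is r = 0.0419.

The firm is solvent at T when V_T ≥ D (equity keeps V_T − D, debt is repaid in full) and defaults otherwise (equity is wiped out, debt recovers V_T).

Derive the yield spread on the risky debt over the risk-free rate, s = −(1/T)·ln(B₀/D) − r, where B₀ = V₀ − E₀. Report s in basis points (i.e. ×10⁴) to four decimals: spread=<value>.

d₁ = [ln(V₀/D) + (r + σ²/2)T] / (σ√T)
   = [ln(508.1909/268.8926) + (0.0419 + 0.5·0.3274²)·6.1601] / (0.3274·√6.1601)
   = [0.636545 + 0.588261] / 0.812592 = 1.507283
d₂ = d₁ − σ√T = 1.507283 − 0.812592 = 0.694691
N(d₁) = 0.934131,  N(d₂) = 0.756376,  e^(−rT) = 0.772512
E₀ = V₀·N(d₁) − D·e^(−rT)·N(d₂)
   = 508.1909·0.934131 − 268.8926·0.772512·0.756376 = 317.600503
B₀ = V₀ − E₀ = 508.1909 − 317.600503 = 190.590397
spread = −(1/T)·ln(B₀/D) − r = −(1/6.1601)·ln(190.590397/268.8926) − 0.0419 = 0.01397335
in basis points: 0.01397335 × 10⁴ = 139.7335 bp

spread=139.7335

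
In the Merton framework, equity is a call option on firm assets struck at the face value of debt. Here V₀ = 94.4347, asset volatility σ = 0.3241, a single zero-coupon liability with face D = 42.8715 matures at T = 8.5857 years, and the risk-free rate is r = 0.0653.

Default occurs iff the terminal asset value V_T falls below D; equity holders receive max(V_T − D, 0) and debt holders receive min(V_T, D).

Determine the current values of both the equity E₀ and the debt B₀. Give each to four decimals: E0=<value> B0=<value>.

d₁ = [ln(V₀/D) + (r + σ²/2)T] / (σ√T)
   = [ln(94.4347/42.8715) + (0.0653 + 0.5·0.3241²)·8.5857] / (0.3241·√8.5857)
   = [0.789701 + 1.011571] / 0.949657 = 1.896760
d₂ = d₁ − σ√T = 1.896760 − 0.949657 = 0.947103
N(d₁) = 0.971070,  N(d₂) = 0.828207,  e^(−rT) = 0.570840
E₀ = V₀·N(d₁) − D·e^(−rT)·N(d₂)
   = 94.4347·0.971070 − 42.8715·0.570840·0.828207 = 71.434208
B₀ = V₀ − E₀ = 94.4347 − 71.434208 = 23.000492

E0=71.4342 B0=23.0005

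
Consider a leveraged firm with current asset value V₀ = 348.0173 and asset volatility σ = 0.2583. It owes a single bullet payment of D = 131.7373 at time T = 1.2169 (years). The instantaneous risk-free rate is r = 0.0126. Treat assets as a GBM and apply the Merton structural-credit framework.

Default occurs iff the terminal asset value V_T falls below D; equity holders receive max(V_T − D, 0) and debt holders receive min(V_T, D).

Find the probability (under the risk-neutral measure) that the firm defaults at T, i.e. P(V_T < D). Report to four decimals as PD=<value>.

d₁ = [ln(V₀/D) + (r + σ²/2)T] / (σ√T)
   = [ln(348.0173/131.7373) + (0.0126 + 0.5·0.2583²)·1.2169] / (0.2583·√1.2169)
   = [0.971442 + 0.055928] / 0.284939 = 3.605581
d₂ = d₁ − σ√T = 3.605581 − 0.284939 = 3.320642
risk-neutral PD = N(−d₂) = N(-3.320642) = 0.000449

PD=0.0004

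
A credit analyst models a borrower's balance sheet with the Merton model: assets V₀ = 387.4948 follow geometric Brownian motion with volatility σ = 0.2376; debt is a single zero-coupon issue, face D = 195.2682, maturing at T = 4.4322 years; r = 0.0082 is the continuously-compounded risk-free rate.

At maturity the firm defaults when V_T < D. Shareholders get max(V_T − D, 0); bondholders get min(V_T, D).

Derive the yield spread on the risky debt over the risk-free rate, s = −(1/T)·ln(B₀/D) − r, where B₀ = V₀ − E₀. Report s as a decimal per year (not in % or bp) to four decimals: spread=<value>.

d₁ = [ln(V₀/D) + (r + σ²/2)T] / (σ√T)
   = [ln(387.4948/195.2682) + (0.0082 + 0.5·0.2376²)·4.4322] / (0.2376·√4.4322)
   = [0.685328 + 0.161451] / 0.500214 = 1.692834
d₂ = d₁ − σ√T = 1.692834 − 0.500214 = 1.192619
N(d₁) = 0.954756,  N(d₂) = 0.883491,  e^(−rT) = 0.964308
E₀ = V₀·N(d₁) − D·e^(−rT)·N(d₂)
   = 387.4948·0.954756 − 195.2682·0.964308·0.883491 = 203.602921
B₀ = V₀ − E₀ = 387.4948 − 203.602921 = 183.891879
spread = −(1/T)·ln(B₀/D) − r = −(1/4.4322)·ln(183.891879/195.2682) − 0.0082 = 0.00534317

spread=0.0053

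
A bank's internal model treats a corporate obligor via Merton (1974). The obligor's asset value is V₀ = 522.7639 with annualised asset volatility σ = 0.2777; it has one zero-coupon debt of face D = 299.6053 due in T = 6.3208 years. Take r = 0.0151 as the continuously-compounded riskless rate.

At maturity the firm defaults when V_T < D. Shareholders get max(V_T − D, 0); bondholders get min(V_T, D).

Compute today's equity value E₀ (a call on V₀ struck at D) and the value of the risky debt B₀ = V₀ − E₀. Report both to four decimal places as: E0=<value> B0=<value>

d₁ = [ln(V₀/D) + (r + σ²/2)T] / (σ√T)
   = [ln(522.7639/299.6053) + (0.0151 + 0.5·0.2777²)·6.3208] / (0.2777·√6.3208)
   = [0.556664 + 0.339166] / 0.698171 = 1.283109
d₂ = d₁ − σ√T = 1.283109 − 0.698171 = 0.584938
N(d₁) = 0.900273,  N(d₂) = 0.720705,  e^(−rT) = 0.908969
E₀ = V₀·N(d₁) − D·e^(−rT)·N(d₂)
   = 522.7639·0.900273 − 299.6053·0.908969·0.720705 = 274.359162
B₀ = V₀ − E₀ = 522.7639 − 274.359162 = 248.404738

E0=274.3592 B0=248.4047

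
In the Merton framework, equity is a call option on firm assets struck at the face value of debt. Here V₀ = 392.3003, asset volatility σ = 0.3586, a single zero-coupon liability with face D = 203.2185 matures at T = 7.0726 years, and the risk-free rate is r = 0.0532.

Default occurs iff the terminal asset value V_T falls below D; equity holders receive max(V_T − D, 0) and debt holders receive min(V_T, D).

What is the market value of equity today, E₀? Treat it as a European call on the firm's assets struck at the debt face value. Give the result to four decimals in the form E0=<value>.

E0=267.4749

d₁ = [ln(V₀/D) + (r + σ²/2)T] / (σ√T)
   = [ln(392.3003/203.2185) + (0.0532 + 0.5·0.3586²)·7.0726] / (0.3586·√7.0726)
   = [0.657746 + 0.831009] / 0.953674 = 1.561074
d₂ = d₁ − σ√T = 1.561074 − 0.953674 = 0.607400
N(d₁) = 0.940747,  N(d₂) = 0.728207,  e^(−rT) = 0.686422
E₀ = V₀·N(d₁) − D·e^(−rT)·N(d₂)
   = 392.3003·0.940747 − 203.2185·0.686422·0.728207 = 267.474938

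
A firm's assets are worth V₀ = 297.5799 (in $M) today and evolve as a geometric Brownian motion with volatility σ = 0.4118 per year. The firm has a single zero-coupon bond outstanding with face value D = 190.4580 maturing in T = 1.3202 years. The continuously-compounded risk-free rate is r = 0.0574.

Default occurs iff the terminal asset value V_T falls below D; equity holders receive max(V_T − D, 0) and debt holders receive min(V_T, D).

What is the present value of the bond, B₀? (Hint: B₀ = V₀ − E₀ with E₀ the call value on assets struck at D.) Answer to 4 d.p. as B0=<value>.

d₁ = [ln(V₀/D) + (r + σ²/2)T] / (σ√T)
   = [ln(297.5799/190.4580) + (0.0574 + 0.5·0.4118²)·1.3202] / (0.4118·√1.3202)
   = [0.446251 + 0.187719] / 0.473158 = 1.339869
d₂ = d₁ − σ√T = 1.339869 − 0.473158 = 0.866711
N(d₁) = 0.909856,  N(d₂) = 0.806950,  e^(−rT) = 0.927021
E₀ = V₀·N(d₁) − D·e^(−rT)·N(d₂)
   = 297.5799·0.909856 − 190.4580·0.927021·0.806950 = 128.281026
B₀ = V₀ − E₀ = 297.5799 − 128.281026 = 169.298874

B0=169.2989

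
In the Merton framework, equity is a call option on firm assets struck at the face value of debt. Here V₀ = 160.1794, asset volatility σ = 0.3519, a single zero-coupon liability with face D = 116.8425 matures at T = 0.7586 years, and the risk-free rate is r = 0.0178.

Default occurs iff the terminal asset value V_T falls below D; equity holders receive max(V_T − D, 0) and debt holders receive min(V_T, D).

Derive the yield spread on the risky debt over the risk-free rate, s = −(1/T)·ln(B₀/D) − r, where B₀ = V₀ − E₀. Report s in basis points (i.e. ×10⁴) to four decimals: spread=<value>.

spread=346.3111

d₁ = [ln(V₀/D) + (r + σ²/2)T] / (σ√T)
   = [ln(160.1794/116.8425) + (0.0178 + 0.5·0.3519²)·0.7586] / (0.3519·√0.7586)
   = [0.315468 + 0.060473] / 0.306497 = 1.226574
d₂ = d₁ − σ√T = 1.226574 − 0.306497 = 0.920077
N(d₁) = 0.890009,  N(d₂) = 0.821234,  e^(−rT) = 0.986588
E₀ = V₀·N(d₁) − D·e^(−rT)·N(d₂)
   = 160.1794·0.890009 − 116.8425·0.986588·0.821234 = 47.893013
B₀ = V₀ − E₀ = 160.1794 − 47.893013 = 112.286387
spread = −(1/T)·ln(B₀/D) − r = −(1/0.7586)·ln(112.286387/116.8425) − 0.0178 = 0.03463111
in basis points: 0.03463111 × 10⁴ = 346.3111 bp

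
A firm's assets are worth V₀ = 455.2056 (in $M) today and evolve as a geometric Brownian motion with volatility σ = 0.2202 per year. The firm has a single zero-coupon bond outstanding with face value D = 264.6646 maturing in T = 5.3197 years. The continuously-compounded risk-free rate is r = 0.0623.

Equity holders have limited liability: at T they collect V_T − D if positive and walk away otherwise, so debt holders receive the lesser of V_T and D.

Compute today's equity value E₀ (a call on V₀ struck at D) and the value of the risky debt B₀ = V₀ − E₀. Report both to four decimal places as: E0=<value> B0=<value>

d₁ = [ln(V₀/D) + (r + σ²/2)T] / (σ√T)
   = [ln(455.2056/264.6646) + (0.0623 + 0.5·0.2202²)·5.3197] / (0.2202·√5.3197)
   = [0.542286 + 0.460388] / 0.507880 = 1.974235
d₂ = d₁ − σ√T = 1.974235 − 0.507880 = 1.466355
N(d₁) = 0.975822,  N(d₂) = 0.928724,  e^(−rT) = 0.717906
E₀ = V₀·N(d₁) − D·e^(−rT)·N(d₂)
   = 455.2056·0.975822 − 264.6646·0.717906·0.928724 = 267.738376
B₀ = V₀ − E₀ = 455.2056 − 267.738376 = 187.467224

E0=267.7384 B0=187.4672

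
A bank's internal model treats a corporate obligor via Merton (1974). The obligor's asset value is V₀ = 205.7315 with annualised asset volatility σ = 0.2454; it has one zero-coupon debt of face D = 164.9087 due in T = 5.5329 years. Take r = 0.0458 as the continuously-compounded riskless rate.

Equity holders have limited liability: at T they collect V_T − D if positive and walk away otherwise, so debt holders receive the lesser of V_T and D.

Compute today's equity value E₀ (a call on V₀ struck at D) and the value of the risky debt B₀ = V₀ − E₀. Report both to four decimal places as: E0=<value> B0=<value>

d₁ = [ln(V₀/D) + (r + σ²/2)T] / (σ√T)
   = [ln(205.7315/164.9087) + (0.0458 + 0.5·0.2454²)·5.5329] / (0.2454·√5.5329)
   = [0.221180 + 0.420006] / 0.577233 = 1.110792
d₂ = d₁ − σ√T = 1.110792 − 0.577233 = 0.533559
N(d₁) = 0.866671,  N(d₂) = 0.703177,  e^(−rT) = 0.776152
E₀ = V₀·N(d₁) − D·e^(−rT)·N(d₂)
   = 205.7315·0.866671 − 164.9087·0.776152·0.703177 = 88.298972
B₀ = V₀ − E₀ = 205.7315 − 88.298972 = 117.432528

E0=88.2990 B0=117.4325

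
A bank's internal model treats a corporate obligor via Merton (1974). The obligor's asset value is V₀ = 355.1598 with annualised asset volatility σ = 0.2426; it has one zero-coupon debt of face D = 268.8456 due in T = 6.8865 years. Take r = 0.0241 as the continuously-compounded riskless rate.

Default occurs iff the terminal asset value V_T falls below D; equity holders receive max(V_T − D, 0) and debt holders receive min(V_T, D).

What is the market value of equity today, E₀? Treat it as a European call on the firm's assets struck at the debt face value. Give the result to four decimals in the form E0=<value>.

d₁ = [ln(V₀/D) + (r + σ²/2)T] / (σ√T)
   = [ln(355.1598/268.8456) + (0.0241 + 0.5·0.2426²)·6.8865] / (0.2426·√6.8865)
   = [0.278431 + 0.368616] / 0.636634 = 1.016356
d₂ = d₁ − σ√T = 1.016356 − 0.636634 = 0.379721
N(d₁) = 0.845270,  N(d₂) = 0.647924,  e^(−rT) = 0.847076
E₀ = V₀·N(d₁) − D·e^(−rT)·N(d₂)
   = 355.1598·0.845270 − 268.8456·0.847076·0.647924 = 152.652466

E0=152.6525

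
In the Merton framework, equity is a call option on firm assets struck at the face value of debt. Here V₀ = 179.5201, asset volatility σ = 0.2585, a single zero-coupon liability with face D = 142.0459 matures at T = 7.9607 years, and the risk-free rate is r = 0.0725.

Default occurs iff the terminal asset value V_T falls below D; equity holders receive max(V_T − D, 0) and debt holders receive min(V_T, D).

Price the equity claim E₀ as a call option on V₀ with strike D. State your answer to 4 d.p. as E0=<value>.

E0=105.3565

d₁ = [ln(V₀/D) + (r + σ²/2)T] / (σ√T)
   = [ln(179.5201/142.0459) + (0.0725 + 0.5·0.2585²)·7.9607] / (0.2585·√7.9607)
   = [0.234137 + 0.843127] / 0.729350 = 1.477018
d₂ = d₁ − σ√T = 1.477018 − 0.729350 = 0.747668
N(d₁) = 0.930165,  N(d₂) = 0.772670,  e^(−rT) = 0.561496
E₀ = V₀·N(d₁) − D·e^(−rT)·N(d₂)
   = 179.5201·0.930165 − 142.0459·0.561496·0.772670 = 105.356501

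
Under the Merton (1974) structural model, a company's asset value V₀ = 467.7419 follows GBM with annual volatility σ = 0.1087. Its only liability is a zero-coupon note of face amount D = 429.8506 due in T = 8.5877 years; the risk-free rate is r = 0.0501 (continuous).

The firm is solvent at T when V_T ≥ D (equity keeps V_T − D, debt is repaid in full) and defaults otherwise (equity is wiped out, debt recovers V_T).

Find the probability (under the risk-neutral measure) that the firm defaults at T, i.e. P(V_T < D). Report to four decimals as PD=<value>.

d₁ = [ln(V₀/D) + (r + σ²/2)T] / (σ√T)
   = [ln(467.7419/429.8506) + (0.0501 + 0.5·0.1087²)·8.5877] / (0.1087·√8.5877)
   = [0.084479 + 0.480979] / 0.318543 = 1.775138
d₂ = d₁ − σ√T = 1.775138 − 0.318543 = 1.456595
risk-neutral PD = N(−d₂) = N(-1.456595) = 0.072614

PD=0.0726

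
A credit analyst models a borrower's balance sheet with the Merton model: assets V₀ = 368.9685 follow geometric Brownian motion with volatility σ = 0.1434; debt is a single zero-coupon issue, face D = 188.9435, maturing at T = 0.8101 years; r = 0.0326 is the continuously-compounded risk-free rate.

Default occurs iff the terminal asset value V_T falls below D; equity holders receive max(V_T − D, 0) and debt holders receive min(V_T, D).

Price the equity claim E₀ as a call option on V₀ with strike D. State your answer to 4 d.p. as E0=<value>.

E0=184.9495

d₁ = [ln(V₀/D) + (r + σ²/2)T] / (σ√T)
   = [ln(368.9685/188.9435) + (0.0326 + 0.5·0.1434²)·0.8101] / (0.1434·√0.8101)
   = [0.669263 + 0.034739] / 0.129068 = 5.454504
d₂ = d₁ − σ√T = 5.454504 − 0.129068 = 5.325436
N(d₁) = 1.000000,  N(d₂) = 1.000000,  e^(−rT) = 0.973936
E₀ = V₀·N(d₁) − D·e^(−rT)·N(d₂)
   = 368.9685·1.000000 − 188.9435·0.973936·1.000000 = 184.949545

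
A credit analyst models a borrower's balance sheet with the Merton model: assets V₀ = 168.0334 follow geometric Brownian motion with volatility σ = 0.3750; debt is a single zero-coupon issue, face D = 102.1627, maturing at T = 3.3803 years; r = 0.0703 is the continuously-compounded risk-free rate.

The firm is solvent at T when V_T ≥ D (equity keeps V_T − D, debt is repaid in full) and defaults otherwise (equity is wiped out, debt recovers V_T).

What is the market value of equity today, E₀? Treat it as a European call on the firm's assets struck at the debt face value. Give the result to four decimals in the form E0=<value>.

E0=93.1374

d₁ = [ln(V₀/D) + (r + σ²/2)T] / (σ√T)
   = [ln(168.0334/102.1627) + (0.0703 + 0.5·0.3750²)·3.3803] / (0.3750·√3.3803)
   = [0.497596 + 0.475312] / 0.689460 = 1.411117
d₂ = d₁ − σ√T = 1.411117 − 0.689460 = 0.721658
N(d₁) = 0.920895,  N(d₂) = 0.764748,  e^(−rT) = 0.788490
E₀ = V₀·N(d₁) − D·e^(−rT)·N(d₂)
   = 168.0334·0.920895 − 102.1627·0.788490·0.764748 = 93.137413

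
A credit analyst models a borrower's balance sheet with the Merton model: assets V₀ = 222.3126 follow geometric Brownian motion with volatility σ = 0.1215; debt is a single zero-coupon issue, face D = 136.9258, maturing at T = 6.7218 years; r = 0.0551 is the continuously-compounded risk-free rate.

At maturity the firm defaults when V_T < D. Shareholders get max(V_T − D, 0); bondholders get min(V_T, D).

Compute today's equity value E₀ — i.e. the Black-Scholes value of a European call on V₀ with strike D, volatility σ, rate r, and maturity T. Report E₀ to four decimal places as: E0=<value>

d₁ = [ln(V₀/D) + (r + σ²/2)T] / (σ√T)
   = [ln(222.3126/136.9258) + (0.0551 + 0.5·0.1215²)·6.7218] / (0.1215·√6.7218)
   = [0.484645 + 0.419986] / 0.315006 = 2.871788
d₂ = d₁ − σ√T = 2.871788 − 0.315006 = 2.556782
N(d₁) = 0.997959,  N(d₂) = 0.994718,  e^(−rT) = 0.690478
E₀ = V₀·N(d₁) − D·e^(−rT)·N(d₂)
   = 222.3126·0.997959 − 136.9258·0.690478·0.994718 = 127.814065

E0=127.8141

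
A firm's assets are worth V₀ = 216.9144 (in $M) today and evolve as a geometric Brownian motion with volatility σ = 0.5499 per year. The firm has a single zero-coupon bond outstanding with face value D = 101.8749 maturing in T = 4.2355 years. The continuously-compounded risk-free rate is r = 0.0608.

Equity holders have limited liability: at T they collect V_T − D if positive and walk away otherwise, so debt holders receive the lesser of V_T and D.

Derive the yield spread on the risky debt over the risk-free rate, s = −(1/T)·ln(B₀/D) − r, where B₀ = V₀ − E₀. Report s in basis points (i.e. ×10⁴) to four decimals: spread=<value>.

d₁ = [ln(V₀/D) + (r + σ²/2)T] / (σ√T)
   = [ln(216.9144/101.8749) + (0.0608 + 0.5·0.5499²)·4.2355] / (0.5499·√4.2355)
   = [0.755757 + 0.897905] / 1.131712 = 1.461203
d₂ = d₁ − σ√T = 1.461203 − 1.131712 = 0.329491
N(d₁) = 0.928020,  N(d₂) = 0.629108,  e^(−rT) = 0.772967
E₀ = V₀·N(d₁) − D·e^(−rT)·N(d₂)
   = 216.9144·0.928020 − 101.8749·0.772967·0.629108 = 151.761240
B₀ = V₀ − E₀ = 216.9144 − 151.761240 = 65.153160
spread = −(1/T)·ln(B₀/D) − r = −(1/4.2355)·ln(65.153160/101.8749) − 0.0608 = 0.04473767
in basis points: 0.04473767 × 10⁴ = 447.3767 bp

spread=447.3767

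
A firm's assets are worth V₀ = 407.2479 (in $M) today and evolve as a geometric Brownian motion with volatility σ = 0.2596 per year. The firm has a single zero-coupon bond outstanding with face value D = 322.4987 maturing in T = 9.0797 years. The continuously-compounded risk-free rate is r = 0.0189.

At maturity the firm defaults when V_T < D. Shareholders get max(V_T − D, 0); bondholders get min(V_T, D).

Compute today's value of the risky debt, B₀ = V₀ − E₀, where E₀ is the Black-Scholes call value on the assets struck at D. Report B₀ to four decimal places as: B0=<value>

d₁ = [ln(V₀/D) + (r + σ²/2)T] / (σ√T)
   = [ln(407.2479/322.4987) + (0.0189 + 0.5·0.2596²)·9.0797] / (0.2596·√9.0797)
   = [0.233323 + 0.477557] / 0.782241 = 0.908773
d₂ = d₁ − σ√T = 0.908773 − 0.782241 = 0.126533
N(d₁) = 0.818265,  N(d₂) = 0.550345,  e^(−rT) = 0.842311
E₀ = V₀·N(d₁) − D·e^(−rT)·N(d₂)
   = 407.2479·0.818265 − 322.4987·0.842311·0.550345 = 183.738820
B₀ = V₀ − E₀ = 407.2479 − 183.738820 = 223.509080

B0=223.5091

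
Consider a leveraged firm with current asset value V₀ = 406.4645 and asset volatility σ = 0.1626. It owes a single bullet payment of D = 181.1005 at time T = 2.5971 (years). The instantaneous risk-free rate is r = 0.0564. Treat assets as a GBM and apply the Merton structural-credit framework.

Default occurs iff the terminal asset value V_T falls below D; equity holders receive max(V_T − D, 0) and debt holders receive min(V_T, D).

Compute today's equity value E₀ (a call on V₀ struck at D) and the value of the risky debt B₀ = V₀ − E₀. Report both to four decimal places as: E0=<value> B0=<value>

d₁ = [ln(V₀/D) + (r + σ²/2)T] / (σ√T)
   = [ln(406.4645/181.1005) + (0.0564 + 0.5·0.1626²)·2.5971] / (0.1626·√2.5971)
   = [0.808444 + 0.180808] / 0.262038 = 3.775222
d₂ = d₁ − σ√T = 3.775222 − 0.262038 = 3.513184
N(d₁) = 0.999920,  N(d₂) = 0.999779,  e^(−rT) = 0.863746
E₀ = V₀·N(d₁) − D·e^(−rT)·N(d₂)
   = 406.4645·0.999920 − 181.1005·0.863746·0.999779 = 250.041793
B₀ = V₀ − E₀ = 406.4645 − 250.041793 = 156.422707

E0=250.0418 B0=156.4227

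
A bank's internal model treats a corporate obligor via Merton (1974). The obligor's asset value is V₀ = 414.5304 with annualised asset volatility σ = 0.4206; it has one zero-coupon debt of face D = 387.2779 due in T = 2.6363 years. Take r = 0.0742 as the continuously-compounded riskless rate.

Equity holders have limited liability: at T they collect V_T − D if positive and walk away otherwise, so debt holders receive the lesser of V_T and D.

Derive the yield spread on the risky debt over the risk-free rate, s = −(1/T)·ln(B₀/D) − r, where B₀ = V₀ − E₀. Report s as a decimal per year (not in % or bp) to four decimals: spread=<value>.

d₁ = [ln(V₀/D) + (r + σ²/2)T] / (σ√T)
   = [ln(414.5304/387.2779) + (0.0742 + 0.5·0.4206²)·2.6363] / (0.4206·√2.6363)
   = [0.068004 + 0.428800] / 0.682915 = 0.727475
d₂ = d₁ − σ√T = 0.727475 − 0.682915 = 0.044560
N(d₁) = 0.766533,  N(d₂) = 0.517771,  e^(−rT) = 0.822330
E₀ = V₀·N(d₁) − D·e^(−rT)·N(d₂)
   = 414.5304·0.766533 − 387.2779·0.822330·0.517771 = 152.856369
B₀ = V₀ − E₀ = 414.5304 − 152.856369 = 261.674031
spread = −(1/T)·ln(B₀/D) − r = −(1/2.6363)·ln(261.674031/387.2779) − 0.0742 = 0.07450954

spread=0.0745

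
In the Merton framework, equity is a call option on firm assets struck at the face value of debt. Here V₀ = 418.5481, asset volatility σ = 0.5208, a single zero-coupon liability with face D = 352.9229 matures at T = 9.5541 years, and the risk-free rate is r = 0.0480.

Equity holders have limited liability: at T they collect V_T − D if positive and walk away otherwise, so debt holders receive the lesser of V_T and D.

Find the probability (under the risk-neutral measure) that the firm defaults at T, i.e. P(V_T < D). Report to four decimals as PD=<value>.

d₁ = [ln(V₀/D) + (r + σ²/2)T] / (σ√T)
   = [ln(418.5481/352.9229) + (0.0480 + 0.5·0.5208²)·9.5541] / (0.5208·√9.5541)
   = [0.170542 + 1.754289] / 1.609778 = 1.195712
d₂ = d₁ − σ√T = 1.195712 − 1.609778 = -0.414065
risk-neutral PD = N(−d₂) = N(0.414065) = 0.660587

PD=0.6606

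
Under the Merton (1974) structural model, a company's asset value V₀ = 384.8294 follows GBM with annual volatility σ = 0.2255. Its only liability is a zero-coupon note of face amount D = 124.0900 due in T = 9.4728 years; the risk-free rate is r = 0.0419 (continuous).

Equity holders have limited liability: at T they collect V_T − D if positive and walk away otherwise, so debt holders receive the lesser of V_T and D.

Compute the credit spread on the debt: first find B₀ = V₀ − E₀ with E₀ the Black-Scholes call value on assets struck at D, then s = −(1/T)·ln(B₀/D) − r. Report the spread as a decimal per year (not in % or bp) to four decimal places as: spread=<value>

d₁ = [ln(V₀/D) + (r + σ²/2)T] / (σ√T)
   = [ln(384.8294/124.0900) + (0.0419 + 0.5·0.2255²)·9.4728] / (0.2255·√9.4728)
   = [1.131793 + 0.637757] / 0.694042 = 2.549630
d₂ = d₁ − σ√T = 2.549630 − 0.694042 = 1.855588
N(d₁) = 0.994608,  N(d₂) = 0.968244,  e^(−rT) = 0.672394
E₀ = V₀·N(d₁) − D·e^(−rT)·N(d₂)
   = 384.8294·0.994608 − 124.0900·0.672394·0.968244 = 301.966691
B₀ = V₀ − E₀ = 384.8294 − 301.966691 = 82.862709
spread = −(1/T)·ln(B₀/D) − r = −(1/9.4728)·ln(82.862709/124.0900) − 0.0419 = 0.00072963

spread=0.0007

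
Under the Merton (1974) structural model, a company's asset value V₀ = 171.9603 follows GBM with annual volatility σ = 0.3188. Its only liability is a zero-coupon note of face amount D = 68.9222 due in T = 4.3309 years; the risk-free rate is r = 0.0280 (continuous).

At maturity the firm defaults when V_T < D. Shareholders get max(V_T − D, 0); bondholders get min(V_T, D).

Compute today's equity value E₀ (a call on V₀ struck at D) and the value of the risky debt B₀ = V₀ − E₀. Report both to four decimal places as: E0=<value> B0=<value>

d₁ = [ln(V₀/D) + (r + σ²/2)T] / (σ√T)
   = [ln(171.9603/68.9222) + (0.0280 + 0.5·0.3188²)·4.3309] / (0.3188·√4.3309)
   = [0.914285 + 0.341347] / 0.663449 = 1.892584
d₂ = d₁ − σ√T = 1.892584 − 0.663449 = 1.229135
N(d₁) = 0.970793,  N(d₂) = 0.890489,  e^(−rT) = 0.885799
E₀ = V₀·N(d₁) − D·e^(−rT)·N(d₂)
   = 171.9603·0.970793 − 68.9222·0.885799·0.890489 = 112.572459
B₀ = V₀ − E₀ = 171.9603 − 112.572459 = 59.387841

E0=112.5725 B0=59.3878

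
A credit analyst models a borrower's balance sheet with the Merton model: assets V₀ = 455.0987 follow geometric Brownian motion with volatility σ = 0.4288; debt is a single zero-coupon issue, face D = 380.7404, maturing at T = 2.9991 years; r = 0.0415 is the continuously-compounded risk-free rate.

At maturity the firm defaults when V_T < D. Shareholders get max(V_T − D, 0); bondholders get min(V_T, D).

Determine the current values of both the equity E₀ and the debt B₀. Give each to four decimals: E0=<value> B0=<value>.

d₁ = [ln(V₀/D) + (r + σ²/2)T] / (σ√T)
   = [ln(455.0987/380.7404) + (0.0415 + 0.5·0.4288²)·2.9991] / (0.4288·√2.9991)
   = [0.178397 + 0.400184] / 0.742592 = 0.779137
d₂ = d₁ − σ√T = 0.779137 − 0.742592 = 0.036545
N(d₁) = 0.782050,  N(d₂) = 0.514576,  e^(−rT) = 0.882971
E₀ = V₀·N(d₁) − D·e^(−rT)·N(d₂)
   = 455.0987·0.782050 − 380.7404·0.882971·0.514576 = 182.918512
B₀ = V₀ − E₀ = 455.0987 − 182.918512 = 272.180188

E0=182.9185 B0=272.1802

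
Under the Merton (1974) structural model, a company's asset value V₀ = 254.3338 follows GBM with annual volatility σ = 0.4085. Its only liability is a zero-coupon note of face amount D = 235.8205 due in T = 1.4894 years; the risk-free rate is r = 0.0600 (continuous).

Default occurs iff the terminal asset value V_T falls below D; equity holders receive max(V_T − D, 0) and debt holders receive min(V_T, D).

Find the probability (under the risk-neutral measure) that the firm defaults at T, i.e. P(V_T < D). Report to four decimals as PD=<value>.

PD=0.4675

d₁ = [ln(V₀/D) + (r + σ²/2)T] / (σ√T)
   = [ln(254.3338/235.8205) + (0.0600 + 0.5·0.4085²)·1.4894] / (0.4085·√1.4894)
   = [0.075577 + 0.213634] / 0.498537 = 0.580118
d₂ = d₁ − σ√T = 0.580118 − 0.498537 = 0.081580
risk-neutral PD = N(−d₂) = N(-0.081580) = 0.467490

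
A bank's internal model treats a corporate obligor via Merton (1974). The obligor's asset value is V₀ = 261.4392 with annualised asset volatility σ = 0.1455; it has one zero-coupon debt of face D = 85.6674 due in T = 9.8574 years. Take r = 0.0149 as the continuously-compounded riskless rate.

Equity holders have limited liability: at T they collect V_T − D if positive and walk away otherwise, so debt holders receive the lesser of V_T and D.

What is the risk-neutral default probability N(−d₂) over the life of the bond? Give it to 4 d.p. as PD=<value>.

d₁ = [ln(V₀/D) + (r + σ²/2)T] / (σ√T)
   = [ln(261.4392/85.6674) + (0.0149 + 0.5·0.1455²)·9.8574] / (0.1455·√9.8574)
   = [1.115729 + 0.251217] / 0.456819 = 2.992315
d₂ = d₁ − σ√T = 2.992315 − 0.456819 = 2.535496
risk-neutral PD = N(−d₂) = N(-2.535496) = 0.005614

PD=0.0056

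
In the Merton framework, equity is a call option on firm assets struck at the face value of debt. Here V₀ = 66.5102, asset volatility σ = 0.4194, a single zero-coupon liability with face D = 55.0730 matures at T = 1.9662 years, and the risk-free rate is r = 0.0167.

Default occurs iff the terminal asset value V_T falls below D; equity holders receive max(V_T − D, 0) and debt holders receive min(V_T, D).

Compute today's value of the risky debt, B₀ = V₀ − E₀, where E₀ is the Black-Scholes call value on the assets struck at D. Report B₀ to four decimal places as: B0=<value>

B0=45.1092

d₁ = [ln(V₀/D) + (r + σ²/2)T] / (σ√T)
   = [ln(66.5102/55.0730) + (0.0167 + 0.5·0.4194²)·1.9662] / (0.4194·√1.9662)
   = [0.188696 + 0.205759] / 0.588088 = 0.670742
d₂ = d₁ − σ√T = 0.670742 − 0.588088 = 0.082654
N(d₁) = 0.748807,  N(d₂) = 0.532936,  e^(−rT) = 0.967698
E₀ = V₀·N(d₁) − D·e^(−rT)·N(d₂)
   = 66.5102·0.748807 − 55.0730·0.967698·0.532936 = 21.401004
B₀ = V₀ − E₀ = 66.5102 − 21.401004 = 45.109196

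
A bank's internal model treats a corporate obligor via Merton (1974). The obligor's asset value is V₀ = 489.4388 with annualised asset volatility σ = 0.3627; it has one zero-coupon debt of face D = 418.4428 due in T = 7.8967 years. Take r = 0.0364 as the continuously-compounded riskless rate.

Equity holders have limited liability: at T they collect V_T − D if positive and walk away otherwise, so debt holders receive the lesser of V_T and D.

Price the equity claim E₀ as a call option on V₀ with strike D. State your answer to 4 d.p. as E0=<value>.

E0=257.4269

d₁ = [ln(V₀/D) + (r + σ²/2)T] / (σ√T)
   = [ln(489.4388/418.4428) + (0.0364 + 0.5·0.3627²)·7.8967] / (0.3627·√7.8967)
   = [0.156719 + 0.806850] / 1.019226 = 0.945394
d₂ = d₁ − σ√T = 0.945394 − 1.019226 = -0.073832
N(d₁) = 0.827771,  N(d₂) = 0.470572,  e^(−rT) = 0.750182
E₀ = V₀·N(d₁) − D·e^(−rT)·N(d₂)
   = 489.4388·0.827771 − 418.4428·0.750182·0.470572 = 257.426887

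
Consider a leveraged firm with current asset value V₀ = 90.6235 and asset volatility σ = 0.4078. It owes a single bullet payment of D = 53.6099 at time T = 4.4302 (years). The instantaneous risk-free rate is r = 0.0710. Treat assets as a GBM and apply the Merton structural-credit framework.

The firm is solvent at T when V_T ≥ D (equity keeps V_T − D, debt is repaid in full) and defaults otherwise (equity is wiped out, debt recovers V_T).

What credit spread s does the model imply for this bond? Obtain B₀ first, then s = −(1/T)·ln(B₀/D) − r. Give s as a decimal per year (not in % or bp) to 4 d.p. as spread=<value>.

spread=0.0256

d₁ = [ln(V₀/D) + (r + σ²/2)T] / (σ√T)
   = [ln(90.6235/53.6099) + (0.0710 + 0.5·0.4078²)·4.4302] / (0.4078·√4.4302)
   = [0.524980 + 0.682917] / 0.858339 = 1.407249
d₂ = d₁ − σ√T = 1.407249 − 0.858339 = 0.548910
N(d₁) = 0.920323,  N(d₂) = 0.708466,  e^(−rT) = 0.730122
E₀ = V₀·N(d₁) − D·e^(−rT)·N(d₂)
   = 90.6235·0.920323 − 53.6099·0.730122·0.708466 = 55.672301
B₀ = V₀ − E₀ = 90.6235 − 55.672301 = 34.951199
spread = −(1/T)·ln(B₀/D) − r = −(1/4.4302)·ln(34.951199/53.6099) − 0.0710 = 0.02556020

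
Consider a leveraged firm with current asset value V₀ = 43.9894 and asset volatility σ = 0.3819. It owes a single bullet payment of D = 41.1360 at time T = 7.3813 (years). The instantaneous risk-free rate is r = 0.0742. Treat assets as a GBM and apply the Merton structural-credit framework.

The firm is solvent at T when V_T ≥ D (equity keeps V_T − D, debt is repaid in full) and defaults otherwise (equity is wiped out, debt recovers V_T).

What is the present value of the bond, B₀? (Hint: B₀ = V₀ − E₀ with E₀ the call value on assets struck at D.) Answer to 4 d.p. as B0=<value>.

B0=18.4535

d₁ = [ln(V₀/D) + (r + σ²/2)T] / (σ√T)
   = [ln(43.9894/41.1360) + (0.0742 + 0.5·0.3819²)·7.3813] / (0.3819·√7.3813)
   = [0.067065 + 1.085965] / 1.037567 = 1.111283
d₂ = d₁ − σ√T = 1.111283 − 1.037567 = 0.073716
N(d₁) = 0.866777,  N(d₂) = 0.529382,  e^(−rT) = 0.578283
E₀ = V₀·N(d₁) − D·e^(−rT)·N(d₂)
   = 43.9894·0.866777 − 41.1360·0.578283·0.529382 = 25.535927
B₀ = V₀ − E₀ = 43.9894 − 25.535927 = 18.453473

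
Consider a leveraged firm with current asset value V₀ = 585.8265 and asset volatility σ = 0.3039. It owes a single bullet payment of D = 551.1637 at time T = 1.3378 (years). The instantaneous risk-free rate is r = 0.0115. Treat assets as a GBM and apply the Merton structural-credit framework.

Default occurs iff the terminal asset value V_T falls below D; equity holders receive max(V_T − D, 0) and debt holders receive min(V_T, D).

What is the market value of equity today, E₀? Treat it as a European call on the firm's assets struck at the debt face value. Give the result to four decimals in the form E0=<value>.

E0=102.0935

d₁ = [ln(V₀/D) + (r + σ²/2)T] / (σ√T)
   = [ln(585.8265/551.1637) + (0.0115 + 0.5·0.3039²)·1.3378] / (0.3039·√1.3378)
   = [0.060992 + 0.077161] / 0.351501 = 0.393037
d₂ = d₁ − σ√T = 0.393037 − 0.351501 = 0.041536
N(d₁) = 0.652854,  N(d₂) = 0.516566,  e^(−rT) = 0.984733
E₀ = V₀·N(d₁) − D·e^(−rT)·N(d₂)
   = 585.8265·0.652854 − 551.1637·0.984733·0.516566 = 102.093508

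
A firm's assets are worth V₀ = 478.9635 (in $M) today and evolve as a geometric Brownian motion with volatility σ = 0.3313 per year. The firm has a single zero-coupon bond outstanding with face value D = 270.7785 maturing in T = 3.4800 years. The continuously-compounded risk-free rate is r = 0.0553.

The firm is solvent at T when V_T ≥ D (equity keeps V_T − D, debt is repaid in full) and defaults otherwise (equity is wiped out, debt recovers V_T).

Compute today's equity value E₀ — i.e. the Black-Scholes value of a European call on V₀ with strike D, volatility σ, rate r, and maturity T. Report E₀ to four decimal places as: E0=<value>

d₁ = [ln(V₀/D) + (r + σ²/2)T] / (σ√T)
   = [ln(478.9635/270.7785) + (0.0553 + 0.5·0.3313²)·3.4800] / (0.3313·√3.4800)
   = [0.570323 + 0.383426] / 0.618032 = 1.543203
d₂ = d₁ − σ√T = 1.543203 − 0.618032 = 0.925171
N(d₁) = 0.938609,  N(d₂) = 0.822562,  e^(−rT) = 0.824941
E₀ = V₀·N(d₁) − D·e^(−rT)·N(d₂)
   = 478.9635·0.938609 − 270.7785·0.824941·0.822562 = 265.818943

E0=265.8189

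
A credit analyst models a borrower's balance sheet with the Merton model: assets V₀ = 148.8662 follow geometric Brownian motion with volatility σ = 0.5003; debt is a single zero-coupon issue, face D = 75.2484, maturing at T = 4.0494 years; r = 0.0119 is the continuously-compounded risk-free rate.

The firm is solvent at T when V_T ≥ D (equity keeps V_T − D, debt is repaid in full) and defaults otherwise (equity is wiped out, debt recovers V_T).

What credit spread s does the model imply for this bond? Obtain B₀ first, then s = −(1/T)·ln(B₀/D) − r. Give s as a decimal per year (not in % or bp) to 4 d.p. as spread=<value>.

d₁ = [ln(V₀/D) + (r + σ²/2)T] / (σ√T)
   = [ln(148.8662/75.2484) + (0.0119 + 0.5·0.5003²)·4.0494] / (0.5003·√4.0494)
   = [0.682253 + 0.554970] / 1.006760 = 1.228917
d₂ = d₁ − σ√T = 1.228917 − 1.006760 = 0.222157
N(d₁) = 0.890448,  N(d₂) = 0.587904,  e^(−rT) = 0.952955
E₀ = V₀·N(d₁) − D·e^(−rT)·N(d₂)
   = 148.8662·0.890448 − 75.2484·0.952955·0.587904 = 90.400063
B₀ = V₀ − E₀ = 148.8662 − 90.400063 = 58.466137
spread = −(1/T)·ln(B₀/D) − r = −(1/4.0494)·ln(58.466137/75.2484) − 0.0119 = 0.05041711

spread=0.0504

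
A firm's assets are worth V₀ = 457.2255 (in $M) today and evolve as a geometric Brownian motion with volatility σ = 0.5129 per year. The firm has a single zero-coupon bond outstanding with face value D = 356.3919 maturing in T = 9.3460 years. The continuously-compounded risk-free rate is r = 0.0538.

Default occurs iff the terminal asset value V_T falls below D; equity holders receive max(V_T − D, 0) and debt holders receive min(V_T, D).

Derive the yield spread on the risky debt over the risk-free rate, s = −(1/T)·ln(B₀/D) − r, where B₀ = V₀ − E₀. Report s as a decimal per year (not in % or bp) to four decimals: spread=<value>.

d₁ = [ln(V₀/D) + (r + σ²/2)T] / (σ√T)
   = [ln(457.2255/356.3919) + (0.0538 + 0.5·0.5129²)·9.3460] / (0.5129·√9.3460)
   = [0.249146 + 1.732124] / 1.567998 = 1.263566
d₂ = d₁ − σ√T = 1.263566 − 1.567998 = -0.304432
N(d₁) = 0.896807,  N(d₂) = 0.380399,  e^(−rT) = 0.604826
E₀ = V₀·N(d₁) − D·e^(−rT)·N(d₂)
   = 457.2255·0.896807 − 356.3919·0.604826·0.380399 = 328.046092
B₀ = V₀ − E₀ = 457.2255 − 328.046092 = 129.179408
spread = −(1/T)·ln(B₀/D) − r = −(1/9.3460)·ln(129.179408/356.3919) − 0.0538 = 0.05478429

spread=0.0548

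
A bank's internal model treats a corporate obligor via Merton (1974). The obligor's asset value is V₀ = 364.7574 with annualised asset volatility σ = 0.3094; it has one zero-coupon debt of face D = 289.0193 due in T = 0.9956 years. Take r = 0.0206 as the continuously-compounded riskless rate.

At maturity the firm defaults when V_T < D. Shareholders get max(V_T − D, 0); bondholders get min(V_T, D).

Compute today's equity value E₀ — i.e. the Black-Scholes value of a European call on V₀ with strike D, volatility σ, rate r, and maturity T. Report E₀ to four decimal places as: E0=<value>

E0=93.0292

d₁ = [ln(V₀/D) + (r + σ²/2)T] / (σ√T)
   = [ln(364.7574/289.0193) + (0.0206 + 0.5·0.3094²)·0.9956] / (0.3094·√0.9956)
   = [0.232739 + 0.068163] / 0.308719 = 0.974680
d₂ = d₁ − σ√T = 0.974680 − 0.308719 = 0.665962
N(d₁) = 0.835141,  N(d₂) = 0.747282,  e^(−rT) = 0.979700
E₀ = V₀·N(d₁) − D·e^(−rT)·N(d₂)
   = 364.7574·0.835141 − 289.0193·0.979700·0.747282 = 93.029193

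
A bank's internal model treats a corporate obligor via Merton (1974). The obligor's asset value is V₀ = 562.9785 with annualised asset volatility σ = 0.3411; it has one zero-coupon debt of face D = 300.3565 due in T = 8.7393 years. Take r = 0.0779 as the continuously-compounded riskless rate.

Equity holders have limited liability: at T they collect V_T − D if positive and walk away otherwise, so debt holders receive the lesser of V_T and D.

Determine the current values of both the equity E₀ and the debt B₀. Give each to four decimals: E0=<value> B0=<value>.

E0=423.2868 B0=139.6917

d₁ = [ln(V₀/D) + (r + σ²/2)T] / (σ√T)
   = [ln(562.9785/300.3565) + (0.0779 + 0.5·0.3411²)·8.7393] / (0.3411·√8.7393)
   = [0.628271 + 1.189197] / 1.008370 = 1.802382
d₂ = d₁ − σ√T = 1.802382 − 1.008370 = 0.794011
N(d₁) = 0.964257,  N(d₂) = 0.786406,  e^(−rT) = 0.506216
E₀ = V₀·N(d₁) − D·e^(−rT)·N(d₂)
   = 562.9785·0.964257 − 300.3565·0.506216·0.786406 = 423.286845
B₀ = V₀ − E₀ = 562.9785 − 423.286845 = 139.691655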